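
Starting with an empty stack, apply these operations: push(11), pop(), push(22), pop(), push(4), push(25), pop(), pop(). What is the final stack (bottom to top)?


push(11) -> [11]
pop() returns 11 -> []
push(22) -> [22]
pop() returns 22 -> []
push(4) -> [4]
push(25) -> [4, 25]
pop() returns 25 -> [4]
pop() returns 4 -> []
Final stack (bottom to top): []


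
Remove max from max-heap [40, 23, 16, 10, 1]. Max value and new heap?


Max = 40
Replace root with last, heapify down
Resulting heap: [23, 10, 16, 1]


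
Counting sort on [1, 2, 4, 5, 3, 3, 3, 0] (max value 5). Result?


Count array: [1, 1, 1, 3, 1, 1]
Reconstruct: [0, 1, 2, 3, 3, 3, 4, 5]


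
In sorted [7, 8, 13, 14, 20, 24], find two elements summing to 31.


Two pointers: lo=0, hi=5
Found pair: (7, 24) summing to 31


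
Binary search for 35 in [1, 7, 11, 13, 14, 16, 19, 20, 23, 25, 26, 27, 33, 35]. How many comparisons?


Search for 35:
[0,13] mid=6 arr[6]=19
[7,13] mid=10 arr[10]=26
[11,13] mid=12 arr[12]=33
[13,13] mid=13 arr[13]=35
Total: 4 comparisons


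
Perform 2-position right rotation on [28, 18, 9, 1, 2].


Right rotate by 2: [1, 2, 28, 18, 9]


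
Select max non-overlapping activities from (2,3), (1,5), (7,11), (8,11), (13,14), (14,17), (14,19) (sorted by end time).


Greedy: pick earliest-ending, then skip overlaps.
Selected (4 activities): [(2, 3), (7, 11), (13, 14), (14, 17)]


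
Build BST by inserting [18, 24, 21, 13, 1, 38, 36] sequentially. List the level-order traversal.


Root = 18; build tree by BST insertion.
Level-Order traversal: [18, 13, 24, 1, 21, 38, 36]


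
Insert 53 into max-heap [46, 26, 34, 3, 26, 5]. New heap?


Append 53: [46, 26, 34, 3, 26, 5, 53]
Bubble up: swap idx 6(53) with idx 2(34); swap idx 2(53) with idx 0(46)
Result: [53, 26, 46, 3, 26, 5, 34]


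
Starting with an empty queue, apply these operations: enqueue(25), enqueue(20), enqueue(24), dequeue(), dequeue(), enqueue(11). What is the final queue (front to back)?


enqueue(25) -> [25]
enqueue(20) -> [25, 20]
enqueue(24) -> [25, 20, 24]
dequeue() returns 25 -> [20, 24]
dequeue() returns 20 -> [24]
enqueue(11) -> [24, 11]
Final queue (front to back): [24, 11]


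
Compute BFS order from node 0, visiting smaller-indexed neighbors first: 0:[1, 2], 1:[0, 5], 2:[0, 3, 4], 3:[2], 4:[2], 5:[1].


BFS queue: start with [0]
Visit order: [0, 1, 2, 5, 3, 4]


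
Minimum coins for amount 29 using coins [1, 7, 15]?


dp[0]=0; dp[i]=1+min(dp[i-c] for c in coins)
...dp[24]=4, dp[25]=5, dp[26]=6, dp[27]=7, dp[28]=4, dp[29]=3
Minimum coins for 29 = 3


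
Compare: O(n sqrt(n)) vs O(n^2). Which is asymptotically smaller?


n^1.5 grows slower than quadratic
O(n sqrt(n)) is asymptotically smaller; O(n^2) grows faster


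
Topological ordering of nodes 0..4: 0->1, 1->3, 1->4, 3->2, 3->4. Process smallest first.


Kahn's algorithm, process smallest node first
Order: [0, 1, 3, 2, 4]


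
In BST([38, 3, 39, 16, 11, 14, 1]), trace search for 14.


BST root = 38
Search for 14: compare at each node
Path: [38, 3, 16, 11, 14]


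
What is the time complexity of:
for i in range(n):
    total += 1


Per nesting level: O(n) = O(n)
Complexity: O(n)


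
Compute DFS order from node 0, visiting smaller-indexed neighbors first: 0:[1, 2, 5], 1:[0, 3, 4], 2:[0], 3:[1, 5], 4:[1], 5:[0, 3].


DFS stack-based: start with [0]
Visit order: [0, 1, 3, 5, 4, 2]


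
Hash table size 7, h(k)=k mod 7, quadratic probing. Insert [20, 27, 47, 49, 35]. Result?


Insertions: 20->slot 6; 27->slot 0; 47->slot 5; 49->slot 1; 35->slot 4
Table: [27, 49, None, None, 35, 47, 20]


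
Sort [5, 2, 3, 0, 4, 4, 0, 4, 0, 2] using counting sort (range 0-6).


Count array: [3, 0, 2, 1, 3, 1, 0]
Reconstruct: [0, 0, 0, 2, 2, 3, 4, 4, 4, 5]


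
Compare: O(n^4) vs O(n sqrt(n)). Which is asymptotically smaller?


n^1.5 grows slower than quartic
O(n sqrt(n)) is asymptotically smaller; O(n^4) grows faster


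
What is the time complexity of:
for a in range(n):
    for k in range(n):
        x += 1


Per nesting level: O(n) * O(n) = O(n^2)
Complexity: O(n^2)


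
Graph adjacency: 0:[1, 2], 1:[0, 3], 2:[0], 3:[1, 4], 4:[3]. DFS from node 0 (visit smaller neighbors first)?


DFS stack-based: start with [0]
Visit order: [0, 1, 3, 4, 2]


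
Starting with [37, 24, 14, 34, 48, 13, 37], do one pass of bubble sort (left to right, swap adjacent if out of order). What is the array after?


After one pass: [24, 14, 34, 37, 13, 37, 48]


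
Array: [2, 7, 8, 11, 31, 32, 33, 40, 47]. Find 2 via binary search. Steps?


Search for 2:
[0,8] mid=4 arr[4]=31
[0,3] mid=1 arr[1]=7
[0,0] mid=0 arr[0]=2
Total: 3 comparisons


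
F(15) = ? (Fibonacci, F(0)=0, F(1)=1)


F(n)=F(n-1)+F(n-2)
...F(13)=233, F(14)=377, F(15)=610


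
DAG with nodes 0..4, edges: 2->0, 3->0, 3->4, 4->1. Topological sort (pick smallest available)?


Kahn's algorithm, process smallest node first
Order: [2, 3, 0, 4, 1]


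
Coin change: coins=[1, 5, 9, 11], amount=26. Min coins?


dp[0]=0; dp[i]=1+min(dp[i-c] for c in coins)
...dp[21]=3, dp[22]=2, dp[23]=3, dp[24]=4, dp[25]=3, dp[26]=4
Minimum coins for 26 = 4


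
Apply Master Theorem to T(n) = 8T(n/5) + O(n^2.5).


a=8, b=5, c=2.5. log_5(8)=1.292 < c=2.5. Case 3: O(n^c) = O(n^2.500)
Complexity: O(n^2.500)


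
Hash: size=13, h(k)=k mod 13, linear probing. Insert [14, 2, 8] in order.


Insertions: 14->slot 1; 2->slot 2; 8->slot 8
Table: [None, 14, 2, None, None, None, None, None, 8, None, None, None, None]


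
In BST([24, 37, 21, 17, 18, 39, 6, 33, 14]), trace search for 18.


BST root = 24
Search for 18: compare at each node
Path: [24, 21, 17, 18]


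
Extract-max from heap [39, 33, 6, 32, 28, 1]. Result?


Max = 39
Replace root with last, heapify down
Resulting heap: [33, 32, 6, 1, 28]


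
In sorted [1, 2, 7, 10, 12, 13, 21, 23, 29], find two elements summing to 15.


Two pointers: lo=0, hi=8
Found pair: (2, 13) summing to 15


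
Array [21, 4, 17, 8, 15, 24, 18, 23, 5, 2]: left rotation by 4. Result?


Left rotate by 4: [15, 24, 18, 23, 5, 2, 21, 4, 17, 8]


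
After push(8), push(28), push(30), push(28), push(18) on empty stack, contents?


push(8) -> [8]
push(28) -> [8, 28]
push(30) -> [8, 28, 30]
push(28) -> [8, 28, 30, 28]
push(18) -> [8, 28, 30, 28, 18]
Final stack (bottom to top): [8, 28, 30, 28, 18]


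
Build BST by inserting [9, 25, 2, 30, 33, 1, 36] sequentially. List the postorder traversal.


Root = 9; build tree by BST insertion.
Postorder traversal: [1, 2, 36, 33, 30, 25, 9]


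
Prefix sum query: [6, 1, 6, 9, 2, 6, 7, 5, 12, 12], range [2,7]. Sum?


Prefix sums: [0, 6, 7, 13, 22, 24, 30, 37, 42, 54, 66]
Sum[2..7] = prefix[8] - prefix[2] = 42 - 7 = 35


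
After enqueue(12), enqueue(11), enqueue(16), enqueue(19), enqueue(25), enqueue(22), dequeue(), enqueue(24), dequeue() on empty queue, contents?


enqueue(12) -> [12]
enqueue(11) -> [12, 11]
enqueue(16) -> [12, 11, 16]
enqueue(19) -> [12, 11, 16, 19]
enqueue(25) -> [12, 11, 16, 19, 25]
enqueue(22) -> [12, 11, 16, 19, 25, 22]
dequeue() returns 12 -> [11, 16, 19, 25, 22]
enqueue(24) -> [11, 16, 19, 25, 22, 24]
dequeue() returns 11 -> [16, 19, 25, 22, 24]
Final queue (front to back): [16, 19, 25, 22, 24]


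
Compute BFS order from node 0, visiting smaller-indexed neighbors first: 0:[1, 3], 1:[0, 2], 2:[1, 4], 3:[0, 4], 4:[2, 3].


BFS queue: start with [0]
Visit order: [0, 1, 3, 2, 4]


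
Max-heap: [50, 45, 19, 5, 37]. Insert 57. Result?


Append 57: [50, 45, 19, 5, 37, 57]
Bubble up: swap idx 5(57) with idx 2(19); swap idx 2(57) with idx 0(50)
Result: [57, 45, 50, 5, 37, 19]


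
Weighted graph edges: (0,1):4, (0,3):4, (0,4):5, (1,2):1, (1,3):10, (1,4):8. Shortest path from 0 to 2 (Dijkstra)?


Dijkstra from 0:
Distances: {0: 0, 1: 4, 2: 5, 3: 4, 4: 5}
Shortest distance to 2 = 5, path = [0, 1, 2]


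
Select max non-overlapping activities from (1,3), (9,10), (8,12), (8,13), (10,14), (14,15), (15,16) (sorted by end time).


Greedy: pick earliest-ending, then skip overlaps.
Selected (5 activities): [(1, 3), (9, 10), (10, 14), (14, 15), (15, 16)]


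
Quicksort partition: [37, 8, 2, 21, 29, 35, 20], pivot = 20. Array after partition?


Elements <= 20 go left of pivot.
Result: [8, 2, 20, 21, 29, 35, 37], pivot at index 2


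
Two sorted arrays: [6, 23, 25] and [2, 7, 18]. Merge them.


Compare heads, take smaller each step.
Merged: [2, 6, 7, 18, 23, 25]


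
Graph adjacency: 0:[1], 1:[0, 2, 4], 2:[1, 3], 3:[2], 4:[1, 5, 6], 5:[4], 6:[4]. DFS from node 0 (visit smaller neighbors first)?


DFS stack-based: start with [0]
Visit order: [0, 1, 2, 3, 4, 5, 6]


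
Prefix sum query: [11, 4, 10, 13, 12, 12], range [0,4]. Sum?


Prefix sums: [0, 11, 15, 25, 38, 50, 62]
Sum[0..4] = prefix[5] - prefix[0] = 50 - 0 = 50


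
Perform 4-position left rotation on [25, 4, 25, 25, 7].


Left rotate by 4: [7, 25, 4, 25, 25]


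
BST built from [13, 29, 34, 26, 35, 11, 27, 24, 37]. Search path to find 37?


BST root = 13
Search for 37: compare at each node
Path: [13, 29, 34, 35, 37]


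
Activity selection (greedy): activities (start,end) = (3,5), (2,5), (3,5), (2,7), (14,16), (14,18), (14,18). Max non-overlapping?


Greedy: pick earliest-ending, then skip overlaps.
Selected (2 activities): [(3, 5), (14, 16)]


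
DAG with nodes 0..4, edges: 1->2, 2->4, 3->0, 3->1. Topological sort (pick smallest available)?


Kahn's algorithm, process smallest node first
Order: [3, 0, 1, 2, 4]


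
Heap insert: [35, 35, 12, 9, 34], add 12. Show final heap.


Append 12: [35, 35, 12, 9, 34, 12]
Bubble up: no swaps needed
Result: [35, 35, 12, 9, 34, 12]


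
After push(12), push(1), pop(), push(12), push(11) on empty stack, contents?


push(12) -> [12]
push(1) -> [12, 1]
pop() returns 1 -> [12]
push(12) -> [12, 12]
push(11) -> [12, 12, 11]
Final stack (bottom to top): [12, 12, 11]


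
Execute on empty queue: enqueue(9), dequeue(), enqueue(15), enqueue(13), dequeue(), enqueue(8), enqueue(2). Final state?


enqueue(9) -> [9]
dequeue() returns 9 -> []
enqueue(15) -> [15]
enqueue(13) -> [15, 13]
dequeue() returns 15 -> [13]
enqueue(8) -> [13, 8]
enqueue(2) -> [13, 8, 2]
Final queue (front to back): [13, 8, 2]


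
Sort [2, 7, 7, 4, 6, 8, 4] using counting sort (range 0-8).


Count array: [0, 0, 1, 0, 2, 0, 1, 2, 1]
Reconstruct: [2, 4, 4, 6, 7, 7, 8]


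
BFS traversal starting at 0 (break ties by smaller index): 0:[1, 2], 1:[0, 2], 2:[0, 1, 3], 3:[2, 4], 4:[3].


BFS queue: start with [0]
Visit order: [0, 1, 2, 3, 4]


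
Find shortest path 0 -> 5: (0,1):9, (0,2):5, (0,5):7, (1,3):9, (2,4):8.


Dijkstra from 0:
Distances: {0: 0, 1: 9, 2: 5, 3: 18, 4: 13, 5: 7}
Shortest distance to 5 = 7, path = [0, 5]


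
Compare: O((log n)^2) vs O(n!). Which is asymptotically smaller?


polylogarithmic grows slower than factorial
O((log n)^2) is asymptotically smaller; O(n!) grows faster


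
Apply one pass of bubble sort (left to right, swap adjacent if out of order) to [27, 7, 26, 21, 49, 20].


After one pass: [7, 26, 21, 27, 20, 49]


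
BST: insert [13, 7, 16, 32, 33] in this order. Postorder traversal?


Root = 13; build tree by BST insertion.
Postorder traversal: [7, 33, 32, 16, 13]


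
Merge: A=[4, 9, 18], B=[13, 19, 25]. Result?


Compare heads, take smaller each step.
Merged: [4, 9, 13, 18, 19, 25]


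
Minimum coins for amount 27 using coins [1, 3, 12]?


dp[0]=0; dp[i]=1+min(dp[i-c] for c in coins)
...dp[22]=5, dp[23]=6, dp[24]=2, dp[25]=3, dp[26]=4, dp[27]=3
Minimum coins for 27 = 3


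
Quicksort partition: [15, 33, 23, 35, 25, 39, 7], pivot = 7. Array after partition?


Elements <= 7 go left of pivot.
Result: [7, 33, 23, 35, 25, 39, 15], pivot at index 0


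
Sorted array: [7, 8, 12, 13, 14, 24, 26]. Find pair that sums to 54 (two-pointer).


Two pointers: lo=0, hi=6
No pair sums to 54


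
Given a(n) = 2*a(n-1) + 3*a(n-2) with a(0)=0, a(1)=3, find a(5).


Build bottom-up:
...a(3)=21, a(4)=60, a(5)=2*60+3*21=183


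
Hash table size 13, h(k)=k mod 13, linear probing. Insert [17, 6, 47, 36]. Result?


Insertions: 17->slot 4; 6->slot 6; 47->slot 8; 36->slot 10
Table: [None, None, None, None, 17, None, 6, None, 47, None, 36, None, None]


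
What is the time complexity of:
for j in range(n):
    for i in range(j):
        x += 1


Per nesting level: O(n) * O(n) [triangular over j] = O(n^2)
Complexity: O(n^2)


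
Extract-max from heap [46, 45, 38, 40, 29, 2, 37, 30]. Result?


Max = 46
Replace root with last, heapify down
Resulting heap: [45, 40, 38, 30, 29, 2, 37]


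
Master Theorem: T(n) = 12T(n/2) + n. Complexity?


a=12, b=2, c=1. log_2(12)=3.585 > c=1. Case 1: O(n^log_b(a)) = O(n^3.585)
Complexity: O(n^3.585)


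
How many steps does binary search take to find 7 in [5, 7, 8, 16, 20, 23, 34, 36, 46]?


Search for 7:
[0,8] mid=4 arr[4]=20
[0,3] mid=1 arr[1]=7
Total: 2 comparisons


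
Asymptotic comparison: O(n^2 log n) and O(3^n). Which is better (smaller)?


n^2 log n grows slower than exponential (base 3)
O(n^2 log n) is asymptotically smaller; O(3^n) grows faster


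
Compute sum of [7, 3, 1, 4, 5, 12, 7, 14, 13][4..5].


Prefix sums: [0, 7, 10, 11, 15, 20, 32, 39, 53, 66]
Sum[4..5] = prefix[6] - prefix[4] = 32 - 15 = 17


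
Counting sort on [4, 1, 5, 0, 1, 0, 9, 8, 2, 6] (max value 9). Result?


Count array: [2, 2, 1, 0, 1, 1, 1, 0, 1, 1]
Reconstruct: [0, 0, 1, 1, 2, 4, 5, 6, 8, 9]


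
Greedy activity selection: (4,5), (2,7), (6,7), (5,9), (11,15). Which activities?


Greedy: pick earliest-ending, then skip overlaps.
Selected (3 activities): [(4, 5), (6, 7), (11, 15)]


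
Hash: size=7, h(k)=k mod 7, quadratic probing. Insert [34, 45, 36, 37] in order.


Insertions: 34->slot 6; 45->slot 3; 36->slot 1; 37->slot 2
Table: [None, 36, 37, 45, None, None, 34]


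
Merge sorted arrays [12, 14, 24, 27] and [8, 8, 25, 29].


Compare heads, take smaller each step.
Merged: [8, 8, 12, 14, 24, 25, 27, 29]


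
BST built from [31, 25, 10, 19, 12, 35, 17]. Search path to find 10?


BST root = 31
Search for 10: compare at each node
Path: [31, 25, 10]


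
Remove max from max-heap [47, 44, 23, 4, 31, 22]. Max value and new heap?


Max = 47
Replace root with last, heapify down
Resulting heap: [44, 31, 23, 4, 22]


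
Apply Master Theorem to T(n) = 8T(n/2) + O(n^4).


a=8, b=2, c=4. log_2(8)=3 < c=4. Case 3: O(n^c) = O(n^4)
Complexity: O(n^4)


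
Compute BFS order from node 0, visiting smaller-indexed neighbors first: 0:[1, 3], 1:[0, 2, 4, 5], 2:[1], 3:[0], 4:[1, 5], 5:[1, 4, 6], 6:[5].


BFS queue: start with [0]
Visit order: [0, 1, 3, 2, 4, 5, 6]


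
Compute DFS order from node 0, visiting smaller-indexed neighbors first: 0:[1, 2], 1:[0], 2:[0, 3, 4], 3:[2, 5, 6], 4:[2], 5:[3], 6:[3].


DFS stack-based: start with [0]
Visit order: [0, 1, 2, 3, 5, 6, 4]


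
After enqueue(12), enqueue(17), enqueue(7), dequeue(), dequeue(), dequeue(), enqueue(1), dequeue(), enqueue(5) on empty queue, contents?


enqueue(12) -> [12]
enqueue(17) -> [12, 17]
enqueue(7) -> [12, 17, 7]
dequeue() returns 12 -> [17, 7]
dequeue() returns 17 -> [7]
dequeue() returns 7 -> []
enqueue(1) -> [1]
dequeue() returns 1 -> []
enqueue(5) -> [5]
Final queue (front to back): [5]


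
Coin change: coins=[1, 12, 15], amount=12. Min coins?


dp[0]=0; dp[i]=1+min(dp[i-c] for c in coins)
...dp[7]=7, dp[8]=8, dp[9]=9, dp[10]=10, dp[11]=11, dp[12]=1
Minimum coins for 12 = 1


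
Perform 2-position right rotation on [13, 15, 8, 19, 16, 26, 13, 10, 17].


Right rotate by 2: [10, 17, 13, 15, 8, 19, 16, 26, 13]


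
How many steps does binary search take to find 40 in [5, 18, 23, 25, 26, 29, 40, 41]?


Search for 40:
[0,7] mid=3 arr[3]=25
[4,7] mid=5 arr[5]=29
[6,7] mid=6 arr[6]=40
Total: 3 comparisons


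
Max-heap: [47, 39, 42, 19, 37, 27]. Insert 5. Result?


Append 5: [47, 39, 42, 19, 37, 27, 5]
Bubble up: no swaps needed
Result: [47, 39, 42, 19, 37, 27, 5]


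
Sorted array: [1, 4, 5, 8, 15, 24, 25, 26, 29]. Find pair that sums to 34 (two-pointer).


Two pointers: lo=0, hi=8
Found pair: (5, 29) summing to 34


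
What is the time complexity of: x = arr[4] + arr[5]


Analysis: constant-time operation, no loop
Complexity: O(1)


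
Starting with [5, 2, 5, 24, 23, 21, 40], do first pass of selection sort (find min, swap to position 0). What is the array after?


After one pass: [2, 5, 5, 24, 23, 21, 40]


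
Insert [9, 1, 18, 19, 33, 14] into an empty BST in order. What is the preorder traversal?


Root = 9; build tree by BST insertion.
Preorder traversal: [9, 1, 18, 14, 19, 33]


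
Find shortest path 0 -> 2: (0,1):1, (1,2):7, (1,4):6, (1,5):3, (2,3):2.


Dijkstra from 0:
Distances: {0: 0, 1: 1, 2: 8, 3: 10, 4: 7, 5: 4}
Shortest distance to 2 = 8, path = [0, 1, 2]


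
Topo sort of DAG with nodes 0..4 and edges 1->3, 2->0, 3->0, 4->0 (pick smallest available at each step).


Kahn's algorithm, process smallest node first
Order: [1, 2, 3, 4, 0]


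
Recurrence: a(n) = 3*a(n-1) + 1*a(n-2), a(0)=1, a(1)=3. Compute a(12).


Build bottom-up:
...a(10)=141481, a(11)=467280, a(12)=3*467280+1*141481=1543321


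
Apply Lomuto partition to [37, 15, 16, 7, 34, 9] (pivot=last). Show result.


Elements <= 9 go left of pivot.
Result: [7, 9, 16, 37, 34, 15], pivot at index 1


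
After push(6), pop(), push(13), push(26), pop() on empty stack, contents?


push(6) -> [6]
pop() returns 6 -> []
push(13) -> [13]
push(26) -> [13, 26]
pop() returns 26 -> [13]
Final stack (bottom to top): [13]


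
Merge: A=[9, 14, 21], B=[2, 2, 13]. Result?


Compare heads, take smaller each step.
Merged: [2, 2, 9, 13, 14, 21]


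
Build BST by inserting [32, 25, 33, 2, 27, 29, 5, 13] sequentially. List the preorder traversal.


Root = 32; build tree by BST insertion.
Preorder traversal: [32, 25, 2, 5, 13, 27, 29, 33]


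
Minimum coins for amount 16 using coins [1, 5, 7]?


dp[0]=0; dp[i]=1+min(dp[i-c] for c in coins)
...dp[11]=3, dp[12]=2, dp[13]=3, dp[14]=2, dp[15]=3, dp[16]=4
Minimum coins for 16 = 4


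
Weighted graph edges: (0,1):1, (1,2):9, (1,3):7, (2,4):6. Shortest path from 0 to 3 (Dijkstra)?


Dijkstra from 0:
Distances: {0: 0, 1: 1, 2: 10, 3: 8, 4: 16}
Shortest distance to 3 = 8, path = [0, 1, 3]


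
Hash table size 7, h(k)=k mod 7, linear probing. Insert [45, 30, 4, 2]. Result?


Insertions: 45->slot 3; 30->slot 2; 4->slot 4; 2->slot 5
Table: [None, None, 30, 45, 4, 2, None]


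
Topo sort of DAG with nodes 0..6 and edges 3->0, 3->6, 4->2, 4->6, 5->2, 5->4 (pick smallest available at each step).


Kahn's algorithm, process smallest node first
Order: [1, 3, 0, 5, 4, 2, 6]


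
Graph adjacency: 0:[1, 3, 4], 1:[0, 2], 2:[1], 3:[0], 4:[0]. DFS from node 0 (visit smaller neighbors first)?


DFS stack-based: start with [0]
Visit order: [0, 1, 2, 3, 4]


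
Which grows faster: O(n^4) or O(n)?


linear grows slower than quartic
O(n) is asymptotically smaller; O(n^4) grows faster


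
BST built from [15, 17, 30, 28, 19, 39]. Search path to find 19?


BST root = 15
Search for 19: compare at each node
Path: [15, 17, 30, 28, 19]


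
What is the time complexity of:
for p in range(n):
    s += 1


Per nesting level: O(n) = O(n)
Complexity: O(n)


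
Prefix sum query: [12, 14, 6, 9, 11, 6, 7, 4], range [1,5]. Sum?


Prefix sums: [0, 12, 26, 32, 41, 52, 58, 65, 69]
Sum[1..5] = prefix[6] - prefix[1] = 58 - 12 = 46


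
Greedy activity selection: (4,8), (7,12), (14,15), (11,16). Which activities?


Greedy: pick earliest-ending, then skip overlaps.
Selected (2 activities): [(4, 8), (14, 15)]


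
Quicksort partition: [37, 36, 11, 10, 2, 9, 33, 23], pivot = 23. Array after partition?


Elements <= 23 go left of pivot.
Result: [11, 10, 2, 9, 23, 36, 33, 37], pivot at index 4


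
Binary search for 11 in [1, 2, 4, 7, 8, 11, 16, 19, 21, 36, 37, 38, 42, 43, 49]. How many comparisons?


Search for 11:
[0,14] mid=7 arr[7]=19
[0,6] mid=3 arr[3]=7
[4,6] mid=5 arr[5]=11
Total: 3 comparisons


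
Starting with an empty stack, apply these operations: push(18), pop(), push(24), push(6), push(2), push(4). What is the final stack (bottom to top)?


push(18) -> [18]
pop() returns 18 -> []
push(24) -> [24]
push(6) -> [24, 6]
push(2) -> [24, 6, 2]
push(4) -> [24, 6, 2, 4]
Final stack (bottom to top): [24, 6, 2, 4]


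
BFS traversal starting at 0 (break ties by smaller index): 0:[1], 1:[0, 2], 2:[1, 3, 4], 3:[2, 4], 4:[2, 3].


BFS queue: start with [0]
Visit order: [0, 1, 2, 3, 4]


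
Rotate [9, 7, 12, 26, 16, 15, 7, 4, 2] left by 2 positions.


Left rotate by 2: [12, 26, 16, 15, 7, 4, 2, 9, 7]


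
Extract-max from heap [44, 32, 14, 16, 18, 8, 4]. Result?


Max = 44
Replace root with last, heapify down
Resulting heap: [32, 18, 14, 16, 4, 8]


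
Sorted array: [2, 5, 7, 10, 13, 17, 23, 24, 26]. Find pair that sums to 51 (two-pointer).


Two pointers: lo=0, hi=8
No pair sums to 51


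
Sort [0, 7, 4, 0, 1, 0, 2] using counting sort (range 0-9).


Count array: [3, 1, 1, 0, 1, 0, 0, 1, 0, 0]
Reconstruct: [0, 0, 0, 1, 2, 4, 7]


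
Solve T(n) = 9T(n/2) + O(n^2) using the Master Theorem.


a=9, b=2, c=2. log_2(9)=3.170 > c=2. Case 1: O(n^log_b(a)) = O(n^3.170)
Complexity: O(n^3.170)


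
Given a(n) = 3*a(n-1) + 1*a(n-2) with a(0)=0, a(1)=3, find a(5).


Build bottom-up:
...a(3)=30, a(4)=99, a(5)=3*99+1*30=327


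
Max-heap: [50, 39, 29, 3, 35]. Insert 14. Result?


Append 14: [50, 39, 29, 3, 35, 14]
Bubble up: no swaps needed
Result: [50, 39, 29, 3, 35, 14]


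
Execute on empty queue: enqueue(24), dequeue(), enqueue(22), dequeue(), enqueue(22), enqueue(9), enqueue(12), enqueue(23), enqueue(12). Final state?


enqueue(24) -> [24]
dequeue() returns 24 -> []
enqueue(22) -> [22]
dequeue() returns 22 -> []
enqueue(22) -> [22]
enqueue(9) -> [22, 9]
enqueue(12) -> [22, 9, 12]
enqueue(23) -> [22, 9, 12, 23]
enqueue(12) -> [22, 9, 12, 23, 12]
Final queue (front to back): [22, 9, 12, 23, 12]


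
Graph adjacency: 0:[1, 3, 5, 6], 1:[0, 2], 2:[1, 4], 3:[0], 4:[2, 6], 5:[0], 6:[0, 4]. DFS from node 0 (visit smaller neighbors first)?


DFS stack-based: start with [0]
Visit order: [0, 1, 2, 4, 6, 3, 5]


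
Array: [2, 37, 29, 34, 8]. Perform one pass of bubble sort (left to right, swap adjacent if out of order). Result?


After one pass: [2, 29, 34, 8, 37]


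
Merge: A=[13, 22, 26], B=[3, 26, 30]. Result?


Compare heads, take smaller each step.
Merged: [3, 13, 22, 26, 26, 30]


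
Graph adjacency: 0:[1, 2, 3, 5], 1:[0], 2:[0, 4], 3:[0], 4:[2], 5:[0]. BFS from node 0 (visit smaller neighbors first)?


BFS queue: start with [0]
Visit order: [0, 1, 2, 3, 5, 4]


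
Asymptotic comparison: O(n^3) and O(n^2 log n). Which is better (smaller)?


n^2 log n grows slower than cubic
O(n^2 log n) is asymptotically smaller; O(n^3) grows faster


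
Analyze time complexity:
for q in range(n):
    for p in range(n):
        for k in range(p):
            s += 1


Per nesting level: O(n) * O(n) * O(n) [triangular over p] = O(n^3)
Complexity: O(n^3)


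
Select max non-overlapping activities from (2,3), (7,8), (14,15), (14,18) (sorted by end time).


Greedy: pick earliest-ending, then skip overlaps.
Selected (3 activities): [(2, 3), (7, 8), (14, 15)]


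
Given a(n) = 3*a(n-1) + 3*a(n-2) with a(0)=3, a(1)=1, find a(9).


Build bottom-up:
...a(7)=8289, a(8)=31428, a(9)=3*31428+3*8289=119151


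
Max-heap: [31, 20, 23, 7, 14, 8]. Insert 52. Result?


Append 52: [31, 20, 23, 7, 14, 8, 52]
Bubble up: swap idx 6(52) with idx 2(23); swap idx 2(52) with idx 0(31)
Result: [52, 20, 31, 7, 14, 8, 23]


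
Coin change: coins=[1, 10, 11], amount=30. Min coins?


dp[0]=0; dp[i]=1+min(dp[i-c] for c in coins)
...dp[25]=5, dp[26]=6, dp[27]=7, dp[28]=8, dp[29]=9, dp[30]=3
Minimum coins for 30 = 3


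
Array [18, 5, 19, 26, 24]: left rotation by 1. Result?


Left rotate by 1: [5, 19, 26, 24, 18]


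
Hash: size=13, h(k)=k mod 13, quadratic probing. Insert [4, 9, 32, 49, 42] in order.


Insertions: 4->slot 4; 9->slot 9; 32->slot 6; 49->slot 10; 42->slot 3
Table: [None, None, None, 42, 4, None, 32, None, None, 9, 49, None, None]


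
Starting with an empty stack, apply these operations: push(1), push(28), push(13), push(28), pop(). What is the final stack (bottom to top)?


push(1) -> [1]
push(28) -> [1, 28]
push(13) -> [1, 28, 13]
push(28) -> [1, 28, 13, 28]
pop() returns 28 -> [1, 28, 13]
Final stack (bottom to top): [1, 28, 13]


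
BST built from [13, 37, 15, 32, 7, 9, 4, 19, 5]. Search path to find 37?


BST root = 13
Search for 37: compare at each node
Path: [13, 37]


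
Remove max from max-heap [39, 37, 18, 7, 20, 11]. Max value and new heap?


Max = 39
Replace root with last, heapify down
Resulting heap: [37, 20, 18, 7, 11]


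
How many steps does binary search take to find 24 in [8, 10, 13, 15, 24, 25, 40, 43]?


Search for 24:
[0,7] mid=3 arr[3]=15
[4,7] mid=5 arr[5]=25
[4,4] mid=4 arr[4]=24
Total: 3 comparisons


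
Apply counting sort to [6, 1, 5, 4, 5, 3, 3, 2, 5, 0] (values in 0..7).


Count array: [1, 1, 1, 2, 1, 3, 1, 0]
Reconstruct: [0, 1, 2, 3, 3, 4, 5, 5, 5, 6]


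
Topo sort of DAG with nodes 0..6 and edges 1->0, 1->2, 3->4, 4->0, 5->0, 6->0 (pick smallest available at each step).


Kahn's algorithm, process smallest node first
Order: [1, 2, 3, 4, 5, 6, 0]


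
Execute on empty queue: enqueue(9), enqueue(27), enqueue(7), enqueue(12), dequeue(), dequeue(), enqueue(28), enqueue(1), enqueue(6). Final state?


enqueue(9) -> [9]
enqueue(27) -> [9, 27]
enqueue(7) -> [9, 27, 7]
enqueue(12) -> [9, 27, 7, 12]
dequeue() returns 9 -> [27, 7, 12]
dequeue() returns 27 -> [7, 12]
enqueue(28) -> [7, 12, 28]
enqueue(1) -> [7, 12, 28, 1]
enqueue(6) -> [7, 12, 28, 1, 6]
Final queue (front to back): [7, 12, 28, 1, 6]


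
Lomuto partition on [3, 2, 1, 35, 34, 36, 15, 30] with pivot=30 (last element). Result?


Elements <= 30 go left of pivot.
Result: [3, 2, 1, 15, 30, 36, 35, 34], pivot at index 4


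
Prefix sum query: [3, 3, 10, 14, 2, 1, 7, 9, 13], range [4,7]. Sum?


Prefix sums: [0, 3, 6, 16, 30, 32, 33, 40, 49, 62]
Sum[4..7] = prefix[8] - prefix[4] = 49 - 30 = 19


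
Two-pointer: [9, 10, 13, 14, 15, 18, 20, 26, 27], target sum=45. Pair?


Two pointers: lo=0, hi=8
Found pair: (18, 27) summing to 45


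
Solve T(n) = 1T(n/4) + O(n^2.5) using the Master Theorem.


a=1, b=4, c=2.5. log_4(1)=0 < c=2.5. Case 3: O(n^c) = O(n^2.500)
Complexity: O(n^2.500)


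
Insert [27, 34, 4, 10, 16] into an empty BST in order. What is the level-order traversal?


Root = 27; build tree by BST insertion.
Level-Order traversal: [27, 4, 34, 10, 16]


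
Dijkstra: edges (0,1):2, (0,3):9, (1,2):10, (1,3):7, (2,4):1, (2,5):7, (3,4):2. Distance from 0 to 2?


Dijkstra from 0:
Distances: {0: 0, 1: 2, 2: 12, 3: 9, 4: 11, 5: 19}
Shortest distance to 2 = 12, path = [0, 1, 2]


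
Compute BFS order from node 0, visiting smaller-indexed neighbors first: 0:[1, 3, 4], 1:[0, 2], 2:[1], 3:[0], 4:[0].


BFS queue: start with [0]
Visit order: [0, 1, 3, 4, 2]


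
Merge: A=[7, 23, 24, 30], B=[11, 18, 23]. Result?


Compare heads, take smaller each step.
Merged: [7, 11, 18, 23, 23, 24, 30]


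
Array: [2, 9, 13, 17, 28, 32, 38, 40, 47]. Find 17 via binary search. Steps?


Search for 17:
[0,8] mid=4 arr[4]=28
[0,3] mid=1 arr[1]=9
[2,3] mid=2 arr[2]=13
[3,3] mid=3 arr[3]=17
Total: 4 comparisons


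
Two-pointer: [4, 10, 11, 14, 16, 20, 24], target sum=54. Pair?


Two pointers: lo=0, hi=6
No pair sums to 54


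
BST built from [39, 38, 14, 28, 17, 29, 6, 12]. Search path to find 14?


BST root = 39
Search for 14: compare at each node
Path: [39, 38, 14]


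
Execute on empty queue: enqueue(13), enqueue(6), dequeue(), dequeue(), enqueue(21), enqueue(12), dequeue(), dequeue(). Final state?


enqueue(13) -> [13]
enqueue(6) -> [13, 6]
dequeue() returns 13 -> [6]
dequeue() returns 6 -> []
enqueue(21) -> [21]
enqueue(12) -> [21, 12]
dequeue() returns 21 -> [12]
dequeue() returns 12 -> []
Final queue (front to back): []


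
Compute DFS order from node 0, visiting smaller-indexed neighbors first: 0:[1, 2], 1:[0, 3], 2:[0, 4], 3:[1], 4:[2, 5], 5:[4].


DFS stack-based: start with [0]
Visit order: [0, 1, 3, 2, 4, 5]


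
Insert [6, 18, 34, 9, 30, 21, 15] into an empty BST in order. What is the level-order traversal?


Root = 6; build tree by BST insertion.
Level-Order traversal: [6, 18, 9, 34, 15, 30, 21]


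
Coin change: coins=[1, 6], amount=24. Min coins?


dp[0]=0; dp[i]=1+min(dp[i-c] for c in coins)
...dp[19]=4, dp[20]=5, dp[21]=6, dp[22]=7, dp[23]=8, dp[24]=4
Minimum coins for 24 = 4


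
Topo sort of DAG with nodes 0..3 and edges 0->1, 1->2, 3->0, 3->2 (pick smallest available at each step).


Kahn's algorithm, process smallest node first
Order: [3, 0, 1, 2]


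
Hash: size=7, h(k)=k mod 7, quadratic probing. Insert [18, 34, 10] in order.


Insertions: 18->slot 4; 34->slot 6; 10->slot 3
Table: [None, None, None, 10, 18, None, 34]


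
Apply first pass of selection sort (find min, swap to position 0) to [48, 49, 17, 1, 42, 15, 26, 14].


After one pass: [1, 49, 17, 48, 42, 15, 26, 14]


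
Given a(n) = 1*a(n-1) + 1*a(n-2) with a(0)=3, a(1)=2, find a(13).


Build bottom-up:
...a(11)=343, a(12)=555, a(13)=1*555+1*343=898


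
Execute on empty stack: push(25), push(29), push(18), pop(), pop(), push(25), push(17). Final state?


push(25) -> [25]
push(29) -> [25, 29]
push(18) -> [25, 29, 18]
pop() returns 18 -> [25, 29]
pop() returns 29 -> [25]
push(25) -> [25, 25]
push(17) -> [25, 25, 17]
Final stack (bottom to top): [25, 25, 17]


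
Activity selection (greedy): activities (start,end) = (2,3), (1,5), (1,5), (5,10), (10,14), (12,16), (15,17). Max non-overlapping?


Greedy: pick earliest-ending, then skip overlaps.
Selected (4 activities): [(2, 3), (5, 10), (10, 14), (15, 17)]


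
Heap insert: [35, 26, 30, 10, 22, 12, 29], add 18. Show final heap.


Append 18: [35, 26, 30, 10, 22, 12, 29, 18]
Bubble up: swap idx 7(18) with idx 3(10)
Result: [35, 26, 30, 18, 22, 12, 29, 10]


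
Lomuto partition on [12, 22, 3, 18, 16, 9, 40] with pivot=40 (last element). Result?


Elements <= 40 go left of pivot.
Result: [12, 22, 3, 18, 16, 9, 40], pivot at index 6


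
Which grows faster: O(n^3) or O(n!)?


cubic grows slower than factorial
O(n^3) is asymptotically smaller; O(n!) grows faster


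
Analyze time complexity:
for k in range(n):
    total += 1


Per nesting level: O(n) = O(n)
Complexity: O(n)


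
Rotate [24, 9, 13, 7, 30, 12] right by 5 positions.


Right rotate by 5: [9, 13, 7, 30, 12, 24]


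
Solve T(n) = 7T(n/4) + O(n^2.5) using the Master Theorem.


a=7, b=4, c=2.5. log_4(7)=1.404 < c=2.5. Case 3: O(n^c) = O(n^2.500)
Complexity: O(n^2.500)


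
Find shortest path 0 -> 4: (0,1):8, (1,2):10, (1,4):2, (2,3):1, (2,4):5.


Dijkstra from 0:
Distances: {0: 0, 1: 8, 2: 15, 3: 16, 4: 10}
Shortest distance to 4 = 10, path = [0, 1, 4]


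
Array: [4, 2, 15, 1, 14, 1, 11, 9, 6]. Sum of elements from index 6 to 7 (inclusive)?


Prefix sums: [0, 4, 6, 21, 22, 36, 37, 48, 57, 63]
Sum[6..7] = prefix[8] - prefix[6] = 57 - 37 = 20


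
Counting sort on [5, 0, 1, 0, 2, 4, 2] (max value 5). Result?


Count array: [2, 1, 2, 0, 1, 1]
Reconstruct: [0, 0, 1, 2, 2, 4, 5]


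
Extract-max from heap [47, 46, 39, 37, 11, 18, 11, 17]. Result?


Max = 47
Replace root with last, heapify down
Resulting heap: [46, 37, 39, 17, 11, 18, 11]


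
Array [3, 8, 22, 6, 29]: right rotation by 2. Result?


Right rotate by 2: [6, 29, 3, 8, 22]


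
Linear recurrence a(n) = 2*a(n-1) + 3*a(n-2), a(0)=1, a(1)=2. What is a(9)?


Build bottom-up:
...a(7)=1640, a(8)=4921, a(9)=2*4921+3*1640=14762


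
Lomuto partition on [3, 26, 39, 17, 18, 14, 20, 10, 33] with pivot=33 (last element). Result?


Elements <= 33 go left of pivot.
Result: [3, 26, 17, 18, 14, 20, 10, 33, 39], pivot at index 7


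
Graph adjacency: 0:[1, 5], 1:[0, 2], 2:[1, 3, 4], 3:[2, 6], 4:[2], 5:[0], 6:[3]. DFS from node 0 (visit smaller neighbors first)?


DFS stack-based: start with [0]
Visit order: [0, 1, 2, 3, 6, 4, 5]


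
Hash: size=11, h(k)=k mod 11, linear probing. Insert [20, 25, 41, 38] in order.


Insertions: 20->slot 9; 25->slot 3; 41->slot 8; 38->slot 5
Table: [None, None, None, 25, None, 38, None, None, 41, 20, None]


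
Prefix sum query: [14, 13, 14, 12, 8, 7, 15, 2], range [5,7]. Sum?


Prefix sums: [0, 14, 27, 41, 53, 61, 68, 83, 85]
Sum[5..7] = prefix[8] - prefix[5] = 85 - 61 = 24


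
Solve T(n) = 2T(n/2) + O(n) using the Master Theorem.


a=2, b=2, c=1. log_2(2)=1 = c=1. Case 2: O(n^c log n) = O(n log n)
Complexity: O(n log n)


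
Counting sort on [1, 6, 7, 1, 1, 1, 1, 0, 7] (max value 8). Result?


Count array: [1, 5, 0, 0, 0, 0, 1, 2, 0]
Reconstruct: [0, 1, 1, 1, 1, 1, 6, 7, 7]


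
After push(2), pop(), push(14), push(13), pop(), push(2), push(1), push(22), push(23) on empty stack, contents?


push(2) -> [2]
pop() returns 2 -> []
push(14) -> [14]
push(13) -> [14, 13]
pop() returns 13 -> [14]
push(2) -> [14, 2]
push(1) -> [14, 2, 1]
push(22) -> [14, 2, 1, 22]
push(23) -> [14, 2, 1, 22, 23]
Final stack (bottom to top): [14, 2, 1, 22, 23]


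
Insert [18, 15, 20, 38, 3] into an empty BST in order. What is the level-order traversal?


Root = 18; build tree by BST insertion.
Level-Order traversal: [18, 15, 20, 3, 38]


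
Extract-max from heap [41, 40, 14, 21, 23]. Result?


Max = 41
Replace root with last, heapify down
Resulting heap: [40, 23, 14, 21]


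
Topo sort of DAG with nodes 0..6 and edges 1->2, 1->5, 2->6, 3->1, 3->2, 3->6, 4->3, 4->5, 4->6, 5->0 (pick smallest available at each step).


Kahn's algorithm, process smallest node first
Order: [4, 3, 1, 2, 5, 0, 6]


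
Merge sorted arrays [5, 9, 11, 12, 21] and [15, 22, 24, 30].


Compare heads, take smaller each step.
Merged: [5, 9, 11, 12, 15, 21, 22, 24, 30]


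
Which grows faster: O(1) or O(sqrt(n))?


constant grows slower than sublinear
O(1) is asymptotically smaller; O(sqrt(n)) grows faster


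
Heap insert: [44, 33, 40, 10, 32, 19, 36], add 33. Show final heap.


Append 33: [44, 33, 40, 10, 32, 19, 36, 33]
Bubble up: swap idx 7(33) with idx 3(10)
Result: [44, 33, 40, 33, 32, 19, 36, 10]


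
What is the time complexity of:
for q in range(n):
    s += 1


Per nesting level: O(n) = O(n)
Complexity: O(n)


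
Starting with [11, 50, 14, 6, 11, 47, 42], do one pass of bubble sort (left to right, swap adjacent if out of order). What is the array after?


After one pass: [11, 14, 6, 11, 47, 42, 50]


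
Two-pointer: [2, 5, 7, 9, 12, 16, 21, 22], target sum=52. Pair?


Two pointers: lo=0, hi=7
No pair sums to 52


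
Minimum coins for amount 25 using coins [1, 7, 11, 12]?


dp[0]=0; dp[i]=1+min(dp[i-c] for c in coins)
...dp[20]=3, dp[21]=3, dp[22]=2, dp[23]=2, dp[24]=2, dp[25]=3
Minimum coins for 25 = 3


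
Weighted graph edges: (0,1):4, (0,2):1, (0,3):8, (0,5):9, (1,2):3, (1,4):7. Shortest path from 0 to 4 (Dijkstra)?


Dijkstra from 0:
Distances: {0: 0, 1: 4, 2: 1, 3: 8, 4: 11, 5: 9}
Shortest distance to 4 = 11, path = [0, 1, 4]


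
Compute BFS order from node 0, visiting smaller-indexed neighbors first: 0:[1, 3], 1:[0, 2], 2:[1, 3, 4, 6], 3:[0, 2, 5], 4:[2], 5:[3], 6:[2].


BFS queue: start with [0]
Visit order: [0, 1, 3, 2, 5, 4, 6]


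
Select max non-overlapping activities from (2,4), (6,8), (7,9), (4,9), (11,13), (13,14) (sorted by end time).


Greedy: pick earliest-ending, then skip overlaps.
Selected (4 activities): [(2, 4), (6, 8), (11, 13), (13, 14)]


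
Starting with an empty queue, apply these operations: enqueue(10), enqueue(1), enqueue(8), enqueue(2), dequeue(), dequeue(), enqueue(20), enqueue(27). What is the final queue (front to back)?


enqueue(10) -> [10]
enqueue(1) -> [10, 1]
enqueue(8) -> [10, 1, 8]
enqueue(2) -> [10, 1, 8, 2]
dequeue() returns 10 -> [1, 8, 2]
dequeue() returns 1 -> [8, 2]
enqueue(20) -> [8, 2, 20]
enqueue(27) -> [8, 2, 20, 27]
Final queue (front to back): [8, 2, 20, 27]


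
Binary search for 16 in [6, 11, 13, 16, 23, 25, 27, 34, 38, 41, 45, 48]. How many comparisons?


Search for 16:
[0,11] mid=5 arr[5]=25
[0,4] mid=2 arr[2]=13
[3,4] mid=3 arr[3]=16
Total: 3 comparisons


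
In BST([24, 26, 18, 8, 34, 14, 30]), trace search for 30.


BST root = 24
Search for 30: compare at each node
Path: [24, 26, 34, 30]


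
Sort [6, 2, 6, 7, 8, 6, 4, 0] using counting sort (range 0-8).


Count array: [1, 0, 1, 0, 1, 0, 3, 1, 1]
Reconstruct: [0, 2, 4, 6, 6, 6, 7, 8]


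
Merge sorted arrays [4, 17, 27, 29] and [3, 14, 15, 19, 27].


Compare heads, take smaller each step.
Merged: [3, 4, 14, 15, 17, 19, 27, 27, 29]


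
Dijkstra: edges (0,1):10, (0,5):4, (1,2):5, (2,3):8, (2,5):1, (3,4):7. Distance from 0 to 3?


Dijkstra from 0:
Distances: {0: 0, 1: 10, 2: 5, 3: 13, 4: 20, 5: 4}
Shortest distance to 3 = 13, path = [0, 5, 2, 3]


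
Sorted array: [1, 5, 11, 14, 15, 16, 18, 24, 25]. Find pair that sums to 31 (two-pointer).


Two pointers: lo=0, hi=8
Found pair: (15, 16) summing to 31


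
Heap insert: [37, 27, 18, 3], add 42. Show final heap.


Append 42: [37, 27, 18, 3, 42]
Bubble up: swap idx 4(42) with idx 1(27); swap idx 1(42) with idx 0(37)
Result: [42, 37, 18, 3, 27]


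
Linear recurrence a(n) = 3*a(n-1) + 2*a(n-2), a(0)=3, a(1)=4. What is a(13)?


Build bottom-up:
...a(11)=1612550, a(12)=5743182, a(13)=3*5743182+2*1612550=20454646


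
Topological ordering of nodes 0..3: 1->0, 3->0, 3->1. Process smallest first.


Kahn's algorithm, process smallest node first
Order: [2, 3, 1, 0]


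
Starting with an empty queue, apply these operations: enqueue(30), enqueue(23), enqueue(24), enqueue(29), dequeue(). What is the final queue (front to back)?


enqueue(30) -> [30]
enqueue(23) -> [30, 23]
enqueue(24) -> [30, 23, 24]
enqueue(29) -> [30, 23, 24, 29]
dequeue() returns 30 -> [23, 24, 29]
Final queue (front to back): [23, 24, 29]


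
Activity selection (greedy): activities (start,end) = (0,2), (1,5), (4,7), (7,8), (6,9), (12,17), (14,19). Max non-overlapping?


Greedy: pick earliest-ending, then skip overlaps.
Selected (4 activities): [(0, 2), (4, 7), (7, 8), (12, 17)]


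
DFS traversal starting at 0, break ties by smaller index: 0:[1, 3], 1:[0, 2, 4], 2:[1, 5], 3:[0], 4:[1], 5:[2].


DFS stack-based: start with [0]
Visit order: [0, 1, 2, 5, 4, 3]


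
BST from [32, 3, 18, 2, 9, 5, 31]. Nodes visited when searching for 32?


BST root = 32
Search for 32: compare at each node
Path: [32]


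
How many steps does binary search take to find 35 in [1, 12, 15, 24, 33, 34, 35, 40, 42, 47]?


Search for 35:
[0,9] mid=4 arr[4]=33
[5,9] mid=7 arr[7]=40
[5,6] mid=5 arr[5]=34
[6,6] mid=6 arr[6]=35
Total: 4 comparisons


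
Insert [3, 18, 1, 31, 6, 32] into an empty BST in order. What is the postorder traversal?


Root = 3; build tree by BST insertion.
Postorder traversal: [1, 6, 32, 31, 18, 3]


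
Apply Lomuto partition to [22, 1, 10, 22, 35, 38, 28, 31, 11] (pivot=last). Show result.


Elements <= 11 go left of pivot.
Result: [1, 10, 11, 22, 35, 38, 28, 31, 22], pivot at index 2
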